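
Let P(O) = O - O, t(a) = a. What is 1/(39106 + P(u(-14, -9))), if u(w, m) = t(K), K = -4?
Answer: 1/39106 ≈ 2.5572e-5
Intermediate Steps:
u(w, m) = -4
P(O) = 0
1/(39106 + P(u(-14, -9))) = 1/(39106 + 0) = 1/39106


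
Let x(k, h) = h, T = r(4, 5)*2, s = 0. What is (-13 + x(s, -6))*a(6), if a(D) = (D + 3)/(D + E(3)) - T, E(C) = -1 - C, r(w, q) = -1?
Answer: -247/2 ≈ -123.50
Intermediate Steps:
T = -2 (T = -1*2 = -2)
a(D) = 2 + (3 + D)/(-4 + D) (a(D) = (D + 3)/(D + (-1 - 1*3)) - 1*(-2) = (3 + D)/(D + (-1 - 3)) + 2 = (3 + D)/(D - 4) + 2 = (3 + D)/(-4 + D) + 2 = 2 + (3 + D)/(-4 + D))
(-13 + x(s, -6))*a(6) = (-13 - 6)*((-5 + 3*6)/(-4 + 6)) = -19*(-5 + 18)/2 = -19*13/2 = -247/2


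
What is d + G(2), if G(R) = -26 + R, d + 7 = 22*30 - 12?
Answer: 617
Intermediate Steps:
d = 641 (d = -7 + (22*30 - 12) = -7 + (660 - 12) = -7 + 648 = 641)
d + G(2) = 641 + (-26 + 2) = 641 - 24 = 617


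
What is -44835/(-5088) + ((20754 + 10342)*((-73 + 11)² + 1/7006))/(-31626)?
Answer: -50607181850915/13420917792 ≈ -3770.8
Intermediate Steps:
-44835/(-5088) + ((20754 + 10342)*((-73 + 11)² + 1/7006))/(-31626) = -44835*(-1/5088) + (31096*((-62)² + 1/7006))*(-1/31626) = 14945/1696 + (31096*(3844 + 1/7006))*(-1/31626) = 14945/1696 + (31096*(26931065/7006))*(-1/31626) = 14945/1696 + (418724198620/3503)*(-1/31626) = 14945/1696 - 29908871330/7913277 = -50607181850915/13420917792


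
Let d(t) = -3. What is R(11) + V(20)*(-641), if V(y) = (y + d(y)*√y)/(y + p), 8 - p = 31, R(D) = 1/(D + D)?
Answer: 282043/66 - 1282*√5 ≈ 1406.7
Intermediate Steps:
R(D) = 1/(2*D)
p = -23 (p = 8 - 1*31 = 8 - 31 = -23)
V(y) = (y - 3*√y)/(-23 + y) (V(y) = (y - 3*√y)/(y - 23) = (y - 3*√y)/(-23 + y))
R(11) + V(20)*(-641) = (½)/11 + ((20 - 6*√5)/(-23 + 20))*(-641) = (½)*(1/11) + ((20 - 6*√5)/(-3))*(-641) = 1/22 - (20 - 6*√5)/3*(-641) = 1/22 + (-20/3 + 2*√5)*(-641) = 1/22 + (12820/3 - 1282*√5) = 282043/66 - 1282*√5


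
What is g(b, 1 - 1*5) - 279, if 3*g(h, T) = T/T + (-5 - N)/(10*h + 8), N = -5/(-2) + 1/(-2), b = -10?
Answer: -25635/92 ≈ -278.64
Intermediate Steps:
N = 2 (N = -5*(-½) + 1*(-½) = 5/2 - ½ = 2)
g(h, T) = ⅓ - 7/(3*(8 + 10*h)) (g(h, T) = (T/T + (-5 - 1*2)/(10*h + 8))/3 = (1 + (-5 - 2)/(8 + 10*h))/3 = (1 - 7/(8 + 10*h))/3 = ⅓ - 7/(3*(8 + 10*h)))
g(b, 1 - 1*5) - 279 = (1 + 10*(-10))/(6*(4 + 5*(-10))) - 279 = (1 - 100)/(6*(4 - 50)) - 279 = (⅙)*(-99)/(-46) - 279 = (⅙)*(-1/46)*(-99) - 279 = 33/92 - 279 = -25635/92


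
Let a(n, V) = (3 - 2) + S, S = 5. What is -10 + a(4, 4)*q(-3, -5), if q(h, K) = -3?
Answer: -28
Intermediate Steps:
a(n, V) = 6 (a(n, V) = (3 - 2) + 5 = 1 + 5 = 6)
-10 + a(4, 4)*q(-3, -5) = -10 + 6*(-3) = -10 - 18 = -28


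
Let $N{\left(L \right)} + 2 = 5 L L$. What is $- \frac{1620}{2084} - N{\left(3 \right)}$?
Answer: $- \frac{22808}{521} \approx -43.777$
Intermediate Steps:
$N{\left(L \right)} = -2 + 5 L^{2}$ ($N{\left(L \right)} = -2 + 5 L L = -2 + 5 L^{2}$)
$- \frac{1620}{2084} - N{\left(3 \right)} = - \frac{1620}{2084} - \left(-2 + 5 \cdot 3^{2}\right) = \left(-1620\right) \frac{1}{2084} - \left(-2 + 5 \cdot 9\right) = - \frac{405}{521} - \left(-2 + 45\right) = - \frac{405}{521} - 43 = - \frac{22808}{521}$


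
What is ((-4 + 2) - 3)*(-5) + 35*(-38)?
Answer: -1305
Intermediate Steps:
((-4 + 2) - 3)*(-5) + 35*(-38) = (-2 - 3)*(-5) - 1330 = -5*(-5) - 1330 = 25 - 1330 = -1305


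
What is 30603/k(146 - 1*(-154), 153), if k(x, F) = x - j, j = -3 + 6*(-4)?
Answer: 10201/109 ≈ 93.587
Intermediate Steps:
j = -27 (j = -3 - 24 = -27)
k(x, F) = 27 + x (k(x, F) = x - 1*(-27) = x + 27 = 27 + x)
30603/k(146 - 1*(-154), 153) = 30603/(27 + (146 - 1*(-154))) = 30603/(27 + (146 + 154)) = 30603/(27 + 300) = 30603/327 = 30603*(1/327) = 10201/109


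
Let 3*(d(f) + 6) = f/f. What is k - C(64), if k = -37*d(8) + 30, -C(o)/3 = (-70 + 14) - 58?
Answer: -307/3 ≈ -102.33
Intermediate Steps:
C(o) = 342 (C(o) = -3*((-70 + 14) - 58) = -3*(-56 - 58) = -3*(-114) = 342)
d(f) = -17/3 (d(f) = -6 + (f/f)/3 = -6 + (1/3)*1 = -6 + 1/3 = -17/3)
k = 719/3 (k = -37*(-17/3) + 30 = 629/3 + 30 = 719/3 ≈ 239.67)
k - C(64) = 719/3 - 1*342 = 719/3 - 342 = -307/3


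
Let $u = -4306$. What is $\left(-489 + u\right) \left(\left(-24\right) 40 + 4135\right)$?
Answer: $-15224125$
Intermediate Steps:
$\left(-489 + u\right) \left(\left(-24\right) 40 + 4135\right) = \left(-489 - 4306\right) \left(\left(-24\right) 40 + 4135\right) = - 4795 \left(-960 + 4135\right) = \left(-4795\right) 3175 = -15224125$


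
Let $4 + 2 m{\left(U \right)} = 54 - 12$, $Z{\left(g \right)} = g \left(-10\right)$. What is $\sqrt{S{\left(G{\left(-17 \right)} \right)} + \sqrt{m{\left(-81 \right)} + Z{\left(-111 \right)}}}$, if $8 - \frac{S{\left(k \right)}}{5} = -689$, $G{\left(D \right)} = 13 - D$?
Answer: $\sqrt{3485 + \sqrt{1129}} \approx 59.318$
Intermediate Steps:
$Z{\left(g \right)} = - 10 g$
$S{\left(k \right)} = 3485$ ($S{\left(k \right)} = 40 - -3445 = 40 + 3445 = 3485$)
$m{\left(U \right)} = 19$ ($m{\left(U \right)} = -2 + \frac{54 - 12}{2} = -2 + \frac{1}{2} \cdot 42 = -2 + 21 = 19$)
$\sqrt{S{\left(G{\left(-17 \right)} \right)} + \sqrt{m{\left(-81 \right)} + Z{\left(-111 \right)}}} = \sqrt{3485 + \sqrt{19 - -1110}} = \sqrt{3485 + \sqrt{19 + 1110}} = \sqrt{3485 + \sqrt{1129}}$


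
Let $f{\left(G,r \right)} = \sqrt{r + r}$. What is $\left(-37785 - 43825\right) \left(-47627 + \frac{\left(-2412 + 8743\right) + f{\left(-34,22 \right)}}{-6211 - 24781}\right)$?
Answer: $\frac{4633132520275}{1192} + \frac{40805 \sqrt{11}}{7748} \approx 3.8869 \cdot 10^{9}$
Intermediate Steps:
$f{\left(G,r \right)} = \sqrt{2} \sqrt{r}$ ($f{\left(G,r \right)} = \sqrt{2 r} = \sqrt{2} \sqrt{r}$)
$\left(-37785 - 43825\right) \left(-47627 + \frac{\left(-2412 + 8743\right) + f{\left(-34,22 \right)}}{-6211 - 24781}\right) = \left(-37785 - 43825\right) \left(-47627 + \frac{\left(-2412 + 8743\right) + \sqrt{2} \sqrt{22}}{-6211 - 24781}\right) = - 81610 \left(-47627 + \frac{6331 + 2 \sqrt{11}}{-30992}\right) = - 81610 \left(-47627 + \left(6331 + 2 \sqrt{11}\right) \left(- \frac{1}{30992}\right)\right) = - 81610 \left(-47627 - \left(\frac{487}{2384} + \frac{\sqrt{11}}{15496}\right)\right) = - 81610 \left(- \frac{113543255}{2384} - \frac{\sqrt{11}}{15496}\right) = \frac{4633132520275}{1192} + \frac{40805 \sqrt{11}}{7748}$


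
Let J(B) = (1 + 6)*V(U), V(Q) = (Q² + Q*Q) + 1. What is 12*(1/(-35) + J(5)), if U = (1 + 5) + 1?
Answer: 291048/35 ≈ 8315.7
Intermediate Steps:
U = 7 (U = 6 + 1 = 7)
V(Q) = 1 + 2*Q² (V(Q) = (Q² + Q²) + 1 = 2*Q² + 1 = 1 + 2*Q²)
J(B) = 693 (J(B) = (1 + 6)*(1 + 2*7²) = 7*(1 + 2*49) = 7*(1 + 98) = 7*99 = 693)
12*(1/(-35) + J(5)) = 12*(1/(-35) + 693) = 12*(-1/35 + 693) = 12*(24254/35) = 291048/35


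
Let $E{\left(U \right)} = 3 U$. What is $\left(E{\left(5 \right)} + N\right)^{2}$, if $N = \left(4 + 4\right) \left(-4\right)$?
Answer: $289$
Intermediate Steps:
$N = -32$ ($N = 8 \left(-4\right) = -32$)
$\left(E{\left(5 \right)} + N\right)^{2} = \left(3 \cdot 5 - 32\right)^{2} = \left(15 - 32\right)^{2} = \left(-17\right)^{2} = 289$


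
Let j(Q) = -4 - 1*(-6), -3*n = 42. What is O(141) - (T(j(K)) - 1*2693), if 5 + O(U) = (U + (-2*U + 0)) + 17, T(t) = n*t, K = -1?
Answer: 2592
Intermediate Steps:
n = -14 (n = -⅓*42 = -14)
j(Q) = 2 (j(Q) = -4 + 6 = 2)
T(t) = -14*t
O(U) = 12 - U (O(U) = -5 + ((U + (-2*U + 0)) + 17) = -5 + ((U - 2*U) + 17) = -5 + (-U + 17) = -5 + (17 - U) = 12 - U)
O(141) - (T(j(K)) - 1*2693) = (12 - 1*141) - (-14*2 - 1*2693) = (12 - 141) - (-28 - 2693) = -129 - 1*(-2721) = -129 + 2721 = 2592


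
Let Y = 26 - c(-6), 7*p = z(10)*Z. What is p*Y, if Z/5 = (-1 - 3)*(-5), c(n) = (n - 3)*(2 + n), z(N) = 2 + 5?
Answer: -1000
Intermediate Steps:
z(N) = 7
c(n) = (-3 + n)*(2 + n)
Z = 100 (Z = 5*((-1 - 3)*(-5)) = 5*(-4*(-5)) = 5*20 = 100)
p = 100 (p = (7*100)/7 = (⅐)*700 = 100)
Y = -10 (Y = 26 - (-6 + (-6)² - 1*(-6)) = 26 - (-6 + 36 + 6) = 26 - 1*36 = 26 - 36 = -10)
p*Y = 100*(-10) = -1000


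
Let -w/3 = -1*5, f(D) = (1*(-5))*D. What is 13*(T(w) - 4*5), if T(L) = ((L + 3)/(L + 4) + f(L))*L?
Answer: -279305/19 ≈ -14700.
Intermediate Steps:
f(D) = -5*D
w = 15 (w = -(-3)*5 = -3*(-5) = 15)
T(L) = L*(-5*L + (3 + L)/(4 + L)) (T(L) = ((L + 3)/(L + 4) - 5*L)*L = ((3 + L)/(4 + L) - 5*L)*L = (-5*L + (3 + L)/(4 + L))*L = L*(-5*L + (3 + L)/(4 + L)))
13*(T(w) - 4*5) = 13*(15*(3 - 19*15 - 5*15²)/(4 + 15) - 4*5) = 13*(15*(3 - 285 - 5*225)/19 - 20) = 13*(15*(1/19)*(3 - 285 - 1125) - 20) = 13*(15*(1/19)*(-1407) - 20) = 13*(-21105/19 - 20) = 13*(-21485/19) = -279305/19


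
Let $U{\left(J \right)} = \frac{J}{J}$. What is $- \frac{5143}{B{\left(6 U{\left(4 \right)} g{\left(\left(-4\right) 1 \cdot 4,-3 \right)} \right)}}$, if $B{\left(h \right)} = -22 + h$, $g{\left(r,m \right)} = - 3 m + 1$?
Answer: $- \frac{5143}{38} \approx -135.34$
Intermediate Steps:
$g{\left(r,m \right)} = 1 - 3 m$
$U{\left(J \right)} = 1$
$- \frac{5143}{B{\left(6 U{\left(4 \right)} g{\left(\left(-4\right) 1 \cdot 4,-3 \right)} \right)}} = - \frac{5143}{-22 + 6 \cdot 1 \left(1 - -9\right)} = - \frac{5143}{-22 + 6 \left(1 + 9\right)} = - \frac{5143}{-22 + 6 \cdot 10} = - \frac{5143}{-22 + 60} = - \frac{5143}{38}$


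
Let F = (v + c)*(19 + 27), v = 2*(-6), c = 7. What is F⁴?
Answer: 2798410000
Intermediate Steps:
v = -12
F = -230 (F = (-12 + 7)*(19 + 27) = -5*46 = -230)
F⁴ = (-230)⁴ = 2798410000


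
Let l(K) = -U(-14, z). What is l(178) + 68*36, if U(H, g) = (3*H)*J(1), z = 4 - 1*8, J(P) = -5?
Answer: 2238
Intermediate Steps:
z = -4 (z = 4 - 8 = -4)
U(H, g) = -15*H (U(H, g) = (3*H)*(-5) = -15*H)
l(K) = -210 (l(K) = -(-15)*(-14) = -1*210 = -210)
l(178) + 68*36 = -210 + 68*36 = -210 + 2448 = 2238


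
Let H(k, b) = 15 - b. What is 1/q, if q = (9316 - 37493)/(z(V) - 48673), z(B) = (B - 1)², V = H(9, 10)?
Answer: 48657/28177 ≈ 1.7268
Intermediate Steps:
V = 5 (V = 15 - 1*10 = 15 - 10 = 5)
z(B) = (-1 + B)²
q = 28177/48657 (q = (9316 - 37493)/((-1 + 5)² - 48673) = -28177/(4² - 48673) = -28177/(16 - 48673) = -28177/(-48657) = -28177*(-1/48657) = 28177/48657 ≈ 0.57909)
1/q = 1/(28177/48657) = 48657/28177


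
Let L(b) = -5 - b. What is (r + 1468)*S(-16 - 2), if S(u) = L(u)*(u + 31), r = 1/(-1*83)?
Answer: 20591467/83 ≈ 2.4809e+5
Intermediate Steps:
r = -1/83 (r = 1/(-83) = -1/83 ≈ -0.012048)
S(u) = (-5 - u)*(31 + u) (S(u) = (-5 - u)*(u + 31) = (-5 - u)*(31 + u))
(r + 1468)*S(-16 - 2) = (-1/83 + 1468)*(-(5 + (-16 - 2))*(31 + (-16 - 2))) = 121843*(-(5 - 18)*(31 - 18))/83 = 121843*(-1*(-13)*13)/83 = (121843/83)*169 = 20591467/83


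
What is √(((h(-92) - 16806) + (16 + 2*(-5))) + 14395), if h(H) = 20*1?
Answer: 3*I*√265 ≈ 48.836*I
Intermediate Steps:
h(H) = 20
√(((h(-92) - 16806) + (16 + 2*(-5))) + 14395) = √(((20 - 16806) + (16 + 2*(-5))) + 14395) = √((-16786 + (16 - 10)) + 14395) = √((-16786 + 6) + 14395) = √(-16780 + 14395) = √(-2385) = 3*I*√265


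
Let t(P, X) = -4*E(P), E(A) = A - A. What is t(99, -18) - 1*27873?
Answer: -27873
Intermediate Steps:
E(A) = 0
t(P, X) = 0 (t(P, X) = -4*0 = 0)
t(99, -18) - 1*27873 = 0 - 1*27873 = 0 - 27873 = -27873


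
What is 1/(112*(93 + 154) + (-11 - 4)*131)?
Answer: 1/25699 ≈ 3.8912e-5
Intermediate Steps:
1/(112*(93 + 154) + (-11 - 4)*131) = 1/(112*247 - 15*131) = 1/(27664 - 1965) = 1/25699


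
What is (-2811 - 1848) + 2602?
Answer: -2057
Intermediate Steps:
(-2811 - 1848) + 2602 = -4659 + 2602 = -2057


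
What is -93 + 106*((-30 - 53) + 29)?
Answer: -5817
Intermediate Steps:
-93 + 106*((-30 - 53) + 29) = -93 + 106*(-83 + 29) = -93 + 106*(-54) = -93 - 5724 = -5817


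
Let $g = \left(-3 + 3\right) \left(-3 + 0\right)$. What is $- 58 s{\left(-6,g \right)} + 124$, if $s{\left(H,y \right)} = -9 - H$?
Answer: $298$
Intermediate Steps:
$g = 0$ ($g = 0 \left(-3\right) = 0$)
$- 58 s{\left(-6,g \right)} + 124 = - 58 \left(-9 - -6\right) + 124 = - 58 \left(-9 + 6\right) + 124 = \left(-58\right) \left(-3\right) + 124 = 174 + 124 = 298$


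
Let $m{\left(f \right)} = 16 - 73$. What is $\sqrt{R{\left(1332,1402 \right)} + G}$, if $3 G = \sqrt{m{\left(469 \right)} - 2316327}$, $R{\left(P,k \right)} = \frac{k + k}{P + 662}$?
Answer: $\frac{\sqrt{1397794 + 3976036 i \sqrt{16086}}}{997} \approx 15.949 + 15.905 i$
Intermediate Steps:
$R{\left(P,k \right)} = \frac{2 k}{662 + P}$
$m{\left(f \right)} = -57$
$G = 4 i \sqrt{16086}$ ($G = \frac{\sqrt{-57 - 2316327}}{3} = \frac{\sqrt{-2316384}}{3} = \frac{12 i \sqrt{16086}}{3} = 4 i \sqrt{16086} \approx 507.32 i$)
$\sqrt{R{\left(1332,1402 \right)} + G} = \sqrt{2 \cdot 1402 \frac{1}{662 + 1332} + 4 i \sqrt{16086}} = \sqrt{2 \cdot 1402 \cdot \frac{1}{1994} + 4 i \sqrt{16086}} = \sqrt{\frac{1402}{997} + 4 i \sqrt{16086}}$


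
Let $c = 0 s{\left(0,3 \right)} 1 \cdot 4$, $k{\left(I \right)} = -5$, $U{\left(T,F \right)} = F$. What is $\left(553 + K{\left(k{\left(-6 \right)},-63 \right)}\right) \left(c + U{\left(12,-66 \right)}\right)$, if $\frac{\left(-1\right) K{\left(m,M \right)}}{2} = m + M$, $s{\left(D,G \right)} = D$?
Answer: $-45474$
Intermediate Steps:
$K{\left(m,M \right)} = - 2 M - 2 m$ ($K{\left(m,M \right)} = - 2 \left(m + M\right) = - 2 \left(M + m\right) = - 2 M - 2 m$)
$c = 0$ ($c = 0 \cdot 0 \cdot 1 \cdot 4 = 0 \cdot 4 = 0$)
$\left(553 + K{\left(k{\left(-6 \right)},-63 \right)}\right) \left(c + U{\left(12,-66 \right)}\right) = \left(553 - -136\right) \left(0 - 66\right) = \left(553 + \left(126 + 10\right)\right) \left(-66\right) = \left(553 + 136\right) \left(-66\right) = 689 \left(-66\right) = -45474$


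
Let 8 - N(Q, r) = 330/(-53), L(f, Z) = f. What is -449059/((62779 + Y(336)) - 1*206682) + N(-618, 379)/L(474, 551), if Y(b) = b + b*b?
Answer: 5652193066/385258431 ≈ 14.671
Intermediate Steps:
Y(b) = b + b²
N(Q, r) = 754/53 (N(Q, r) = 8 - 330/(-53) = 8 - 330*(-1)/53 = 8 - 1*(-330/53) = 8 + 330/53 = 754/53)
-449059/((62779 + Y(336)) - 1*206682) + N(-618, 379)/L(474, 551) = -449059/((62779 + 336*(1 + 336)) - 1*206682) + (754/53)/474 = -449059/((62779 + 336*337) - 206682) + (754/53)*(1/474) = -449059/((62779 + 113232) - 206682) + 377/12561 = -449059/(176011 - 206682) + 377/12561 = -449059/(-30671) + 377/12561 = -449059*(-1/30671) + 377/12561 = 449059/30671 + 377/12561 = 5652193066/385258431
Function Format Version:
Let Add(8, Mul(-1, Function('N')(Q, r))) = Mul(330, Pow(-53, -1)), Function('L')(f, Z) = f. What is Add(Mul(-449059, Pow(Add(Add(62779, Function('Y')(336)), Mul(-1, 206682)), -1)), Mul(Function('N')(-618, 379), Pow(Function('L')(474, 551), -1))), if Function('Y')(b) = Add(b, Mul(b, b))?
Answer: Rational(5652193066, 385258431) ≈ 14.671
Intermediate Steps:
Function('Y')(b) = Add(b, Pow(b, 2))
Function('N')(Q, r) = Rational(754, 53) (Function('N')(Q, r) = Add(8, Mul(-1, Mul(330, Pow(-53, -1)))) = Add(8, Mul(-1, Mul(330, Rational(-1, 53)))) = Add(8, Mul(-1, Rational(-330, 53))) = Add(8, Rational(330, 53)) = Rational(754, 53))
Add(Mul(-449059, Pow(Add(Add(62779, Function('Y')(336)), Mul(-1, 206682)), -1)), Mul(Function('N')(-618, 379), Pow(Function('L')(474, 551), -1))) = Add(Mul(-449059, Pow(Add(Add(62779, Mul(336, Add(1, 336))), Mul(-1, 206682)), -1)), Mul(Rational(754, 53), Pow(474, -1))) = Add(Mul(-449059, Pow(Add(Add(62779, Mul(336, 337)), -206682), -1)), Mul(Rational(754, 53), Rational(1, 474))) = Add(Mul(-449059, Pow(Add(Add(62779, 113232), -206682), -1)), Rational(377, 12561)) = Add(Mul(-449059, Pow(Add(176011, -206682), -1)), Rational(377, 12561)) = Add(Mul(-449059, Pow(-30671, -1)), Rational(377, 12561)) = Add(Mul(-449059, Rational(-1, 30671)), Rational(377, 12561)) = Add(Rational(449059, 30671), Rational(377, 12561)) = Rational(5652193066, 385258431)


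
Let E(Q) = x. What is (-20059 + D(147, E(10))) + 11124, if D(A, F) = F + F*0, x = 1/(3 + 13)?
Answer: -142959/16 ≈ -8934.9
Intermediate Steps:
x = 1/16 ≈ 0.062500
E(Q) = 1/16
D(A, F) = F (D(A, F) = F + 0 = F)
(-20059 + D(147, E(10))) + 11124 = (-20059 + 1/16) + 11124 = -320943/16 + 11124 = -142959/16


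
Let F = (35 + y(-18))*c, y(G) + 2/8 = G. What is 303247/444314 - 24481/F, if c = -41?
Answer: 44342023645/1220530558 ≈ 36.330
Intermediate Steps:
y(G) = -1/4 + G
F = -2747/4 (F = (35 + (-1/4 - 18))*(-41) = (35 - 73/4)*(-41) = (67/4)*(-41) = -2747/4 ≈ -686.75)
303247/444314 - 24481/F = 303247/444314 - 24481/(-2747/4) = 303247*(1/444314) - 24481*(-4/2747) = 303247/444314 + 97924/2747 = 44342023645/1220530558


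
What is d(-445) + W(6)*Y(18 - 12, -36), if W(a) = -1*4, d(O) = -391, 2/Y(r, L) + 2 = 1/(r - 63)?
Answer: -44509/115 ≈ -387.03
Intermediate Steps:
Y(r, L) = 2/(-2 + 1/(-63 + r)) (Y(r, L) = 2/(-2 + 1/(r - 63)) = 2/(-2 + 1/(-63 + r)))
W(a) = -4
d(-445) + W(6)*Y(18 - 12, -36) = -391 - 8*(63 - (18 - 12))/(-127 + 2*(18 - 12)) = -391 - 8*(63 - 1*6)/(-127 + 2*6) = -391 - 8*(63 - 6)/(-127 + 12) = -391 - 8*57/(-115) = -391 - 8*(-1)*57/115 = -391 - 4*(-114/115) = -391 + 456/115 = -44509/115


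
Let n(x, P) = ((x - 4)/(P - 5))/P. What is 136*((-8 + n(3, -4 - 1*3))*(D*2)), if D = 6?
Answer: -91528/7 ≈ -13075.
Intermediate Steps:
n(x, P) = (-4 + x)/(P*(-5 + P)) (n(x, P) = ((-4 + x)/(-5 + P))/P = (-4 + x)/(P*(-5 + P)))
136*((-8 + n(3, -4 - 1*3))*(D*2)) = 136*((-8 + (-4 + 3)/((-4 - 1*3)*(-5 + (-4 - 1*3))))*(6*2)) = 136*((-8 - 1/(-4 - 3*(-5 + (-4 - 3))))*12) = 136*((-8 - 1/(-7*(-5 - 7)))*12) = 136*((-8 - ⅐*(-1)/(-12))*12) = 136*((-8 - ⅐*(-1/12)*(-1))*12) = 136*((-8 - 1/84)*12) = 136*(-673/84*12) = 136*(-673/7) = -91528/7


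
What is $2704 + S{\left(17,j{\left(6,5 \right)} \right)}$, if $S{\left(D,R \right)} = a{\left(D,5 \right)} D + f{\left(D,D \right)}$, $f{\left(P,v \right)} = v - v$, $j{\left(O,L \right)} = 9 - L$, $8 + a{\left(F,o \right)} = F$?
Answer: $2857$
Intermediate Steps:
$a{\left(F,o \right)} = -8 + F$
$f{\left(P,v \right)} = 0$
$S{\left(D,R \right)} = D \left(-8 + D\right)$ ($S{\left(D,R \right)} = \left(-8 + D\right) D + 0 = D \left(-8 + D\right) + 0 = D \left(-8 + D\right)$)
$2704 + S{\left(17,j{\left(6,5 \right)} \right)} = 2704 + 17 \left(-8 + 17\right) = 2704 + 17 \cdot 9 = 2704 + 153 = 2857$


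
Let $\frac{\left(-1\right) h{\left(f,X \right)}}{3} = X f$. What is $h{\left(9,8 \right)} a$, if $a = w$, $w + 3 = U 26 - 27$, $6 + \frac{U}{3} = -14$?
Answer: $343440$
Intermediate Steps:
$h{\left(f,X \right)} = - 3 X f$
$U = -60$ ($U = -18 + 3 \left(-14\right) = -18 - 42 = -60$)
$w = -1590$ ($w = -3 - 1587 = -1590$)
$a = -1590$
$h{\left(9,8 \right)} a = \left(-3\right) 8 \cdot 9 \left(-1590\right) = \left(-216\right) \left(-1590\right) = 343440$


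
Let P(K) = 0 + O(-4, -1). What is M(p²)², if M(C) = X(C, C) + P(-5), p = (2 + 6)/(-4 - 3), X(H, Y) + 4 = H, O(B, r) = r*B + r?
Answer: 225/2401 ≈ 0.093711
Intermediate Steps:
O(B, r) = r + B*r (O(B, r) = B*r + r = r + B*r)
X(H, Y) = -4 + H
P(K) = 3 (P(K) = 0 - (1 - 4) = 0 - 1*(-3) = 0 + 3 = 3)
p = -8/7 (p = 8/(-7) = 8*(-⅐) = -8/7 ≈ -1.1429)
M(C) = -1 + C (M(C) = (-4 + C) + 3 = -1 + C)
M(p²)² = (-1 + (-8/7)²)² = (-1 + 64/49)² = (15/49)² = 225/2401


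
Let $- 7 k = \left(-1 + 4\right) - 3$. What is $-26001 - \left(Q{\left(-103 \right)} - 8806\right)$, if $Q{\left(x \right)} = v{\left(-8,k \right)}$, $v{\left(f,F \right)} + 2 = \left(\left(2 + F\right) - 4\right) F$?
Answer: $-17193$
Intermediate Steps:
$k = 0$ ($k = - \frac{\left(-1 + 4\right) - 3}{7} = - \frac{3 - 3}{7} = \left(- \frac{1}{7}\right) 0 = 0$)
$v{\left(f,F \right)} = -2 + F \left(-2 + F\right)$ ($v{\left(f,F \right)} = -2 + \left(\left(2 + F\right) - 4\right) F = -2 + \left(-2 + F\right) F = -2 + F \left(-2 + F\right)$)
$Q{\left(x \right)} = -2$ ($Q{\left(x \right)} = -2 + 0^{2} - 0 = -2 + 0 + 0 = -2$)
$-26001 - \left(Q{\left(-103 \right)} - 8806\right) = -26001 - \left(-2 - 8806\right) = -26001 - -8808 = -26001 + 8808 = -17193$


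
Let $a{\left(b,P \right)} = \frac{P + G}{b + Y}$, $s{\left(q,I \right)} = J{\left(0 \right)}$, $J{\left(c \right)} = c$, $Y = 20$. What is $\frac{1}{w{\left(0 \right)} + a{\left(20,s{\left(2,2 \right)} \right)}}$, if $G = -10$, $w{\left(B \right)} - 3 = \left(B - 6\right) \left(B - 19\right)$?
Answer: $\frac{4}{467} \approx 0.0085653$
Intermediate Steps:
$w{\left(B \right)} = 3 + \left(-19 + B\right) \left(-6 + B\right)$ ($w{\left(B \right)} = 3 + \left(B - 6\right) \left(B - 19\right) = 3 + \left(-6 + B\right) \left(-19 + B\right) = 3 + \left(-19 + B\right) \left(-6 + B\right)$)
$s{\left(q,I \right)} = 0$
$a{\left(b,P \right)} = \frac{-10 + P}{20 + b}$ ($a{\left(b,P \right)} = \frac{P - 10}{b + 20} = \frac{-10 + P}{20 + b}$)
$\frac{1}{w{\left(0 \right)} + a{\left(20,s{\left(2,2 \right)} \right)}} = \frac{1}{\left(117 + 0^{2} - 0\right) + \frac{-10 + 0}{20 + 20}} = \frac{1}{\left(117 + 0 + 0\right) + \frac{1}{40} \left(-10\right)} = \frac{1}{117 + \frac{1}{40} \left(-10\right)} = \frac{1}{117 - \frac{1}{4}} = \frac{1}{\frac{467}{4}} = \frac{4}{467}$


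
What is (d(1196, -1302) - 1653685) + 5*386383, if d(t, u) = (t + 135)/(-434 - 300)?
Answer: 204219489/734 ≈ 2.7823e+5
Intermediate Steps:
d(t, u) = -135/734 - t/734 (d(t, u) = (135 + t)/(-734) = (135 + t)*(-1/734) = -135/734 - t/734)
(d(1196, -1302) - 1653685) + 5*386383 = ((-135/734 - 1/734*1196) - 1653685) + 5*386383 = ((-135/734 - 598/367) - 1653685) + 1931915 = (-1331/734 - 1653685) + 1931915 = -1213806121/734 + 1931915 = 204219489/734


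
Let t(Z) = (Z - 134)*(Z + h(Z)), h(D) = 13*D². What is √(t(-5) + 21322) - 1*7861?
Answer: -7861 + I*√23158 ≈ -7861.0 + 152.18*I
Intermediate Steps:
t(Z) = (-134 + Z)*(Z + 13*Z²) (t(Z) = (Z - 134)*(Z + 13*Z²) = (-134 + Z)*(Z + 13*Z²))
√(t(-5) + 21322) - 1*7861 = √(-5*(-134 - 1741*(-5) + 13*(-5)²) + 21322) - 1*7861 = √(-5*(-134 + 8705 + 13*25) + 21322) - 7861 = √(-5*(-134 + 8705 + 325) + 21322) - 7861 = √(-5*8896 + 21322) - 7861 = √(-44480 + 21322) - 7861 = √(-23158) - 7861 = I*√23158 - 7861 = -7861 + I*√23158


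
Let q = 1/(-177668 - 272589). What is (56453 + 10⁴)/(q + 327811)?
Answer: 29920928421/147599197426 ≈ 0.20272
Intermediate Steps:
q = -1/450257 (q = 1/(-450257) = -1/450257 ≈ -2.2210e-6)
(56453 + 10⁴)/(q + 327811) = (56453 + 10⁴)/(-1/450257 + 327811) = (56453 + 10000)/(147599197426/450257) = 66453*(450257/147599197426) = 29920928421/147599197426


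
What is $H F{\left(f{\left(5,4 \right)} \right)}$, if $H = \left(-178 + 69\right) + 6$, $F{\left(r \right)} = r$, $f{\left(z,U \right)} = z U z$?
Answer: $-10300$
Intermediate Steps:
$f{\left(z,U \right)} = U z^{2}$ ($f{\left(z,U \right)} = U z z = U z^{2}$)
$H = -103$ ($H = -109 + 6 = -103$)
$H F{\left(f{\left(5,4 \right)} \right)} = - 103 \cdot 4 \cdot 5^{2} = - 103 \cdot 4 \cdot 25 = \left(-103\right) 100 = -10300$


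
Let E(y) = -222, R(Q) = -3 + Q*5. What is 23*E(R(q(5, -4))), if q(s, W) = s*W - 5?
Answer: -5106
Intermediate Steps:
q(s, W) = -5 + W*s (q(s, W) = W*s - 5 = -5 + W*s)
R(Q) = -3 + 5*Q
23*E(R(q(5, -4))) = 23*(-222) = -5106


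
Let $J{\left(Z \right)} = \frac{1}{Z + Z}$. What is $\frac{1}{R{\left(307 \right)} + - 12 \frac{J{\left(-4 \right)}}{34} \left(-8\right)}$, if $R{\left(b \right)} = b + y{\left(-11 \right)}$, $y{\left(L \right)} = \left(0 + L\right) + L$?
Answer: $\frac{17}{4839} \approx 0.0035131$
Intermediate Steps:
$y{\left(L \right)} = 2 L$ ($y{\left(L \right)} = L + L = 2 L$)
$J{\left(Z \right)} = \frac{1}{2 Z}$
$R{\left(b \right)} = -22 + b$ ($R{\left(b \right)} = b + 2 \left(-11\right) = b - 22 = -22 + b$)
$\frac{1}{R{\left(307 \right)} + - 12 \frac{J{\left(-4 \right)}}{34} \left(-8\right)} = \frac{1}{\left(-22 + 307\right) + - 12 \frac{\frac{1}{2} \frac{1}{-4}}{34} \left(-8\right)} = \frac{1}{285 + - 12 \cdot \frac{1}{2} \left(- \frac{1}{4}\right) \frac{1}{34} \left(-8\right)} = \frac{1}{285 + - 12 \left(\left(- \frac{1}{8}\right) \frac{1}{34}\right) \left(-8\right)} = \frac{1}{285 + \left(-12\right) \left(- \frac{1}{272}\right) \left(-8\right)} = \frac{1}{285 + \frac{3}{68} \left(-8\right)} = \frac{1}{285 - \frac{6}{17}} = \frac{1}{\frac{4839}{17}} = \frac{17}{4839}$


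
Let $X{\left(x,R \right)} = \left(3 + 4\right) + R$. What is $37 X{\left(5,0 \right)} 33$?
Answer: $8547$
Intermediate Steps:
$X{\left(x,R \right)} = 7 + R$
$37 X{\left(5,0 \right)} 33 = 37 \left(7 + 0\right) 33 = 37 \cdot 7 \cdot 33 = 259 \cdot 33 = 8547$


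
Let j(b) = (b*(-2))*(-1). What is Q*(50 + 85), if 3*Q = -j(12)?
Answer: -1080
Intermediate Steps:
j(b) = 2*b (j(b) = -2*b*(-1) = 2*b)
Q = -8 (Q = (-2*12)/3 = (-1*24)/3 = (⅓)*(-24) = -8)
Q*(50 + 85) = -8*(50 + 85) = -8*135 = -1080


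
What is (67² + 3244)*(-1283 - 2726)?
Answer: -31001597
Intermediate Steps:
(67² + 3244)*(-1283 - 2726) = (4489 + 3244)*(-4009) = 7733*(-4009) = -31001597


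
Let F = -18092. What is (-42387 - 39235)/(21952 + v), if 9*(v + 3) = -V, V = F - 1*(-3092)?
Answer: -244866/70847 ≈ -3.4563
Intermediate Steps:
V = -15000 (V = -18092 - 1*(-3092) = -18092 + 3092 = -15000)
v = 4991/3 (v = -3 + (-1*(-15000))/9 = -3 + (⅑)*15000 = -3 + 5000/3 = 4991/3 ≈ 1663.7)
(-42387 - 39235)/(21952 + v) = (-42387 - 39235)/(21952 + 4991/3) = -81622/70847/3 = -81622*3/70847 = -244866/70847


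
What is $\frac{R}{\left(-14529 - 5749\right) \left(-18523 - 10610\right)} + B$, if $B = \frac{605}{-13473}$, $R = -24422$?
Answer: $- \frac{736086866}{16377151557} \approx -0.044946$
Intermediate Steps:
$B = - \frac{605}{13473}$ ($B = 605 \left(- \frac{1}{13473}\right) = - \frac{605}{13473} \approx -0.044905$)
$\frac{R}{\left(-14529 - 5749\right) \left(-18523 - 10610\right)} + B = - \frac{24422}{\left(-14529 - 5749\right) \left(-18523 - 10610\right)} - \frac{605}{13473} = - \frac{24422}{\left(-20278\right) \left(-29133\right)} - \frac{605}{13473} = - \frac{24422}{590758974} - \frac{605}{13473} = \left(-24422\right) \frac{1}{590758974} - \frac{605}{13473} = - \frac{12211}{295379487} - \frac{605}{13473} = - \frac{736086866}{16377151557}$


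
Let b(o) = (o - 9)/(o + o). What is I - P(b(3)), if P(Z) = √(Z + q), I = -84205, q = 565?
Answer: -84205 - 2*√141 ≈ -84229.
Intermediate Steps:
b(o) = (-9 + o)/(2*o) (b(o) = (-9 + o)/((2*o)) = (-9 + o)*(1/(2*o)) = (-9 + o)/(2*o))
P(Z) = √(565 + Z) (P(Z) = √(Z + 565) = √(565 + Z))
I - P(b(3)) = -84205 - √(565 + (½)*(-9 + 3)/3) = -84205 - √(565 + (½)*(⅓)*(-6)) = -84205 - √(565 - 1) = -84205 - √564 = -84205 - 2*√141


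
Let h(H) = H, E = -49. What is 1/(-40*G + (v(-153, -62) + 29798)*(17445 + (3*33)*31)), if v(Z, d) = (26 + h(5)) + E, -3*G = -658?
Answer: 3/1832694440 ≈ 1.6369e-9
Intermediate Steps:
G = 658/3 (G = -1/3*(-658) = 658/3 ≈ 219.33)
v(Z, d) = -18 (v(Z, d) = (26 + 5) - 49 = 31 - 49 = -18)
1/(-40*G + (v(-153, -62) + 29798)*(17445 + (3*33)*31)) = 1/(-40*658/3 + (-18 + 29798)*(17445 + (3*33)*31)) = 1/(-26320/3 + 29780*(17445 + 99*31)) = 1/(-26320/3 + 29780*(17445 + 3069)) = 1/(-26320/3 + 29780*20514) = 1/(-26320/3 + 610906920) = 1/(1832694440/3) = 3/1832694440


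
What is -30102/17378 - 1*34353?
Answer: -298508268/8689 ≈ -34355.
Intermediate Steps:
-30102/17378 - 1*34353 = -30102*1/17378 - 34353 = -15051/8689 - 34353 = -298508268/8689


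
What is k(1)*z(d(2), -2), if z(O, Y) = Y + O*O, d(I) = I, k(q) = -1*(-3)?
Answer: 6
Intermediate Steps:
k(q) = 3
z(O, Y) = Y + O²
k(1)*z(d(2), -2) = 3*(-2 + 2²) = 3*(-2 + 4) = 3*2 = 6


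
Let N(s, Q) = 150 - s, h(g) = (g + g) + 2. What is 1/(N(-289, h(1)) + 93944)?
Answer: 1/94383 ≈ 1.0595e-5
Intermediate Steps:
h(g) = 2 + 2*g (h(g) = 2*g + 2 = 2 + 2*g)
1/(N(-289, h(1)) + 93944) = 1/((150 - 1*(-289)) + 93944) = 1/((150 + 289) + 93944) = 1/(439 + 93944) = 1/94383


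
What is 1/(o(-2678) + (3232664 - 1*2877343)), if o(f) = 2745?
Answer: 1/358066 ≈ 2.7928e-6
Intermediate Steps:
1/(o(-2678) + (3232664 - 1*2877343)) = 1/(2745 + (3232664 - 1*2877343)) = 1/(2745 + (3232664 - 2877343)) = 1/(2745 + 355321) = 1/358066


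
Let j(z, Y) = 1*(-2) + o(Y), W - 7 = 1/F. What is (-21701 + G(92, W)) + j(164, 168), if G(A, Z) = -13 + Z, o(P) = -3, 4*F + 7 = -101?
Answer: -586225/27 ≈ -21712.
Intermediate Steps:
F = -27 (F = -7/4 + (¼)*(-101) = -7/4 - 101/4 = -27)
W = 188/27 (W = 7 + 1/(-27) = 7 - 1/27 = 188/27 ≈ 6.9630)
j(z, Y) = -5 (j(z, Y) = 1*(-2) - 3 = -2 - 3 = -5)
(-21701 + G(92, W)) + j(164, 168) = (-21701 + (-13 + 188/27)) - 5 = (-21701 - 163/27) - 5 = -586090/27 - 5 = -586225/27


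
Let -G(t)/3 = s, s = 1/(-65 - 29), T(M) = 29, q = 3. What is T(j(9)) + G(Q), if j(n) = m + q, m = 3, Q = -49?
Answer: 2729/94 ≈ 29.032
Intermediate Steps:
j(n) = 6 (j(n) = 3 + 3 = 6)
s = -1/94 (s = 1/(-94) = -1/94 ≈ -0.010638)
G(t) = 3/94 (G(t) = -3*(-1/94) = 3/94)
T(j(9)) + G(Q) = 29 + 3/94 = 2729/94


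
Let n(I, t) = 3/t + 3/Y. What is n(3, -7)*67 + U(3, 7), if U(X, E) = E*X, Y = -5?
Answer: -1677/35 ≈ -47.914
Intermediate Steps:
n(I, t) = -⅗ + 3/t (n(I, t) = 3/t + 3/(-5) = 3/t + 3*(-⅕) = 3/t - ⅗ = -⅗ + 3/t)
n(3, -7)*67 + U(3, 7) = (-⅗ + 3/(-7))*67 + 7*3 = (-⅗ + 3*(-⅐))*67 + 21 = (-⅗ - 3/7)*67 + 21 = -36/35*67 + 21 = -2412/35 + 21 = -1677/35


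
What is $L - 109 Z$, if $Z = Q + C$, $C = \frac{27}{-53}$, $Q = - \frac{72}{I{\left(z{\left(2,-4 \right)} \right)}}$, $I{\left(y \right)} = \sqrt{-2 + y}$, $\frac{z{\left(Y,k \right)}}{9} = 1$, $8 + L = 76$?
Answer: $\frac{6547}{53} + \frac{7848 \sqrt{7}}{7} \approx 3089.8$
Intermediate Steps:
$L = 68$ ($L = -8 + 76 = 68$)
$z{\left(Y,k \right)} = 9$ ($z{\left(Y,k \right)} = 9 \cdot 1 = 9$)
$Q = - \frac{72 \sqrt{7}}{7}$ ($Q = - \frac{72}{\sqrt{-2 + 9}} = - \frac{72}{\sqrt{7}} = - 72 \frac{\sqrt{7}}{7} = - \frac{72 \sqrt{7}}{7} \approx -27.213$)
$C = - \frac{27}{53}$ ($C = 27 \left(- \frac{1}{53}\right) = - \frac{27}{53} \approx -0.50943$)
$Z = - \frac{27}{53} - \frac{72 \sqrt{7}}{7}$ ($Z = - \frac{72 \sqrt{7}}{7} - \frac{27}{53} = - \frac{27}{53} - \frac{72 \sqrt{7}}{7} \approx -27.723$)
$L - 109 Z = 68 - 109 \left(- \frac{27}{53} - \frac{72 \sqrt{7}}{7}\right) = 68 + \left(\frac{2943}{53} + \frac{7848 \sqrt{7}}{7}\right) = \frac{6547}{53} + \frac{7848 \sqrt{7}}{7}$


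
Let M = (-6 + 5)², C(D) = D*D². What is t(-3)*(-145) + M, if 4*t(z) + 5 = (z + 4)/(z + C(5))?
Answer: 88793/488 ≈ 181.95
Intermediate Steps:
C(D) = D³
t(z) = -5/4 + (4 + z)/(4*(125 + z)) (t(z) = -5/4 + ((z + 4)/(z + 5³))/4 = -5/4 + ((4 + z)/(z + 125))/4 = -5/4 + ((4 + z)/(125 + z))/4 = -5/4 + (4 + z)/(4*(125 + z)))
M = 1 (M = (-1)² = 1)
t(-3)*(-145) + M = ((-621/4 - 1*(-3))/(125 - 3))*(-145) + 1 = ((-621/4 + 3)/122)*(-145) + 1 = ((1/122)*(-609/4))*(-145) + 1 = -609/488*(-145) + 1 = 88305/488 + 1 = 88793/488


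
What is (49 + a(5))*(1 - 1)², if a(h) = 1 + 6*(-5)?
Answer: 0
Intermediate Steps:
a(h) = -29 (a(h) = 1 - 30 = -29)
(49 + a(5))*(1 - 1)² = (49 - 29)*(1 - 1)² = 20*0² = 20*0 = 0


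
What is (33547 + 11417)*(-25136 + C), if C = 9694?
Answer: -694334088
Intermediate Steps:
(33547 + 11417)*(-25136 + C) = (33547 + 11417)*(-25136 + 9694) = 44964*(-15442) = -694334088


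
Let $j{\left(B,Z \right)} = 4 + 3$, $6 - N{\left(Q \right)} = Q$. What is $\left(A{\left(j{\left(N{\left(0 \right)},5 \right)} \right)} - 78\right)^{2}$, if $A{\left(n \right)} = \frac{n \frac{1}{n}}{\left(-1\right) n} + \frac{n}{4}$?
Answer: $\frac{4575321}{784} \approx 5835.9$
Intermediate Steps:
$N{\left(Q \right)} = 6 - Q$
$j{\left(B,Z \right)} = 7$
$A{\left(n \right)} = - \frac{1}{n} + \frac{n}{4}$ ($A{\left(n \right)} = 1 \left(- \frac{1}{n}\right) + n \frac{1}{4} = - \frac{1}{n} + \frac{n}{4}$)
$\left(A{\left(j{\left(N{\left(0 \right)},5 \right)} \right)} - 78\right)^{2} = \left(\left(- \frac{1}{7} + \frac{1}{4} \cdot 7\right) - 78\right)^{2} = \left(\left(\left(-1\right) \frac{1}{7} + \frac{7}{4}\right) - 78\right)^{2} = \left(\left(- \frac{1}{7} + \frac{7}{4}\right) - 78\right)^{2} = \left(\frac{45}{28} - 78\right)^{2} = \left(- \frac{2139}{28}\right)^{2} = \frac{4575321}{784}$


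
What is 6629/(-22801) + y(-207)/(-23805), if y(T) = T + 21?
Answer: -51187453/180925935 ≈ -0.28292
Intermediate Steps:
y(T) = 21 + T
6629/(-22801) + y(-207)/(-23805) = 6629/(-22801) + (21 - 207)/(-23805) = 6629*(-1/22801) - 186*(-1/23805) = -6629/22801 + 62/7935 = -51187453/180925935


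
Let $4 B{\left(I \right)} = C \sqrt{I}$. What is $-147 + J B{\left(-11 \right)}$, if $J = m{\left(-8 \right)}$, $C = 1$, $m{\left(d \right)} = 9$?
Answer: $-147 + \frac{9 i \sqrt{11}}{4} \approx -147.0 + 7.4624 i$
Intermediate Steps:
$J = 9$
$B{\left(I \right)} = \frac{\sqrt{I}}{4}$ ($B{\left(I \right)} = \frac{1 \sqrt{I}}{4} = \frac{\sqrt{I}}{4}$)
$-147 + J B{\left(-11 \right)} = -147 + 9 \frac{\sqrt{-11}}{4} = -147 + 9 \frac{i \sqrt{11}}{4} = -147 + \frac{9 i \sqrt{11}}{4}$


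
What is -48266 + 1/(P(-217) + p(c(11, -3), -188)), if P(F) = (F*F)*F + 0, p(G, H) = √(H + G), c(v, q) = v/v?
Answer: -5039642290056303809/104413920566156 - I*√187/104413920566156 ≈ -48266.0 - 1.3097e-13*I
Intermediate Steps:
c(v, q) = 1
p(G, H) = √(G + H)
P(F) = F³ (P(F) = F²*F + 0 = F³ + 0 = F³)
-48266 + 1/(P(-217) + p(c(11, -3), -188)) = -48266 + 1/((-217)³ + √(1 - 188)) = -48266 + 1/(-10218313 + √(-187)) = -48266 + 1/(-10218313 + I*√187)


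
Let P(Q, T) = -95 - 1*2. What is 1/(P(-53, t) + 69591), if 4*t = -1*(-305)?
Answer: 1/69494 ≈ 1.4390e-5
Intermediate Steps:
t = 305/4 (t = (-1*(-305))/4 = (1/4)*305 = 305/4 ≈ 76.250)
P(Q, T) = -97 (P(Q, T) = -95 - 2 = -97)
1/(P(-53, t) + 69591) = 1/(-97 + 69591) = 1/69494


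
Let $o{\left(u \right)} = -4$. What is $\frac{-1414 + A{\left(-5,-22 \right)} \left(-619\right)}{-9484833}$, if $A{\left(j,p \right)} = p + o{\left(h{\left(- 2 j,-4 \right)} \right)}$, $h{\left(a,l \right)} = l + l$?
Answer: $- \frac{14680}{9484833} \approx -0.0015477$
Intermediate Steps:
$h{\left(a,l \right)} = 2 l$
$A{\left(j,p \right)} = -4 + p$ ($A{\left(j,p \right)} = p - 4 = -4 + p$)
$\frac{-1414 + A{\left(-5,-22 \right)} \left(-619\right)}{-9484833} = \frac{-1414 + \left(-4 - 22\right) \left(-619\right)}{-9484833} = \left(-1414 - -16094\right) \left(- \frac{1}{9484833}\right) = \left(-1414 + 16094\right) \left(- \frac{1}{9484833}\right) = 14680 \left(- \frac{1}{9484833}\right) = - \frac{14680}{9484833}$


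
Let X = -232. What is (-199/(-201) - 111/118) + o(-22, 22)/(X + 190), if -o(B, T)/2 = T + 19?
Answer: 110781/55342 ≈ 2.0018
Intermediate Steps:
o(B, T) = -38 - 2*T (o(B, T) = -2*(T + 19) = -2*(19 + T) = -38 - 2*T)
(-199/(-201) - 111/118) + o(-22, 22)/(X + 190) = (-199/(-201) - 111/118) + (-38 - 2*22)/(-232 + 190) = (-199*(-1/201) - 111*1/118) + (-38 - 44)/(-42) = (199/201 - 111/118) - 82*(-1/42) = 1171/23718 + 41/21 = 110781/55342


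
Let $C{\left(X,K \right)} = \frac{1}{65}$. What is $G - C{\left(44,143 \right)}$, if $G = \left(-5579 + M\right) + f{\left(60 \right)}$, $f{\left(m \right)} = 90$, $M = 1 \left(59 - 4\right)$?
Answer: $- \frac{353211}{65} \approx -5434.0$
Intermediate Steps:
$M = 55$ ($M = 1 \cdot 55 = 55$)
$C{\left(X,K \right)} = \frac{1}{65}$
$G = -5434$ ($G = \left(-5579 + 55\right) + 90 = -5524 + 90 = -5434$)
$G - C{\left(44,143 \right)} = -5434 - \frac{1}{65} = - \frac{353211}{65}$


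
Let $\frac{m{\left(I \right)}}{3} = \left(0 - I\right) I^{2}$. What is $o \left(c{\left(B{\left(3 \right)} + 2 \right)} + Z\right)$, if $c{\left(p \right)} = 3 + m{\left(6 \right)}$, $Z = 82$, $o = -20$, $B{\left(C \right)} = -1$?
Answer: $11260$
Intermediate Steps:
$m{\left(I \right)} = - 3 I^{3}$ ($m{\left(I \right)} = 3 \left(0 - I\right) I^{2} = 3 - I I^{2} = 3 \left(- I^{3}\right) = - 3 I^{3}$)
$c{\left(p \right)} = -645$ ($c{\left(p \right)} = 3 - 3 \cdot 6^{3} = 3 - 648 = -645$)
$o \left(c{\left(B{\left(3 \right)} + 2 \right)} + Z\right) = - 20 \left(-645 + 82\right) = \left(-20\right) \left(-563\right) = 11260$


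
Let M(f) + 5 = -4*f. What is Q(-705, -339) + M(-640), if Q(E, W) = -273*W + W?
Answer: 94763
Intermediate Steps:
M(f) = -5 - 4*f
Q(E, W) = -272*W
Q(-705, -339) + M(-640) = -272*(-339) + (-5 - 4*(-640)) = 92208 + (-5 + 2560) = 92208 + 2555 = 94763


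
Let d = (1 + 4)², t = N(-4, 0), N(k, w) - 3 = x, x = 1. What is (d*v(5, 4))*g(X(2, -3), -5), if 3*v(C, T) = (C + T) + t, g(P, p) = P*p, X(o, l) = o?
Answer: -3250/3 ≈ -1083.3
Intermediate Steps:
N(k, w) = 4 (N(k, w) = 3 + 1 = 4)
t = 4
d = 25 (d = 5² = 25)
v(C, T) = 4/3 + C/3 + T/3 (v(C, T) = ((C + T) + 4)/3 = (4 + C + T)/3 = 4/3 + C/3 + T/3)
(d*v(5, 4))*g(X(2, -3), -5) = (25*(4/3 + (⅓)*5 + (⅓)*4))*(2*(-5)) = (25*(4/3 + 5/3 + 4/3))*(-10) = (25*(13/3))*(-10) = (325/3)*(-10) = -3250/3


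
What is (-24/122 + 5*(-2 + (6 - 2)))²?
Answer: 357604/3721 ≈ 96.104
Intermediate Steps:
(-24/122 + 5*(-2 + (6 - 2)))² = (-24*1/122 + 5*(-2 + 4))² = (-12/61 + 5*2)² = (-12/61 + 10)² = (598/61)² = 357604/3721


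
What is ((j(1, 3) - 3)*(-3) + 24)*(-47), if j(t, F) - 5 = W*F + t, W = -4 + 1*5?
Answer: -282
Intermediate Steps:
W = 1 (W = -4 + 5 = 1)
j(t, F) = 5 + F + t (j(t, F) = 5 + (1*F + t) = 5 + (F + t) = 5 + F + t)
((j(1, 3) - 3)*(-3) + 24)*(-47) = (((5 + 3 + 1) - 3)*(-3) + 24)*(-47) = ((9 - 3)*(-3) + 24)*(-47) = (6*(-3) + 24)*(-47) = (-18 + 24)*(-47) = 6*(-47) = -282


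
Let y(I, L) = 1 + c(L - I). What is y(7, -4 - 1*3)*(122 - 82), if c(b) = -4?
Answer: -120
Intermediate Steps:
y(I, L) = -3 (y(I, L) = 1 - 4 = -3)
y(7, -4 - 1*3)*(122 - 82) = -3*(122 - 82) = -3*40 = -120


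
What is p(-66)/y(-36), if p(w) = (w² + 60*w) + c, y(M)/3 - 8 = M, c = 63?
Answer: -153/28 ≈ -5.4643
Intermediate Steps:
y(M) = 24 + 3*M
p(w) = 63 + w² + 60*w (p(w) = (w² + 60*w) + 63 = 63 + w² + 60*w)
p(-66)/y(-36) = (63 + (-66)² + 60*(-66))/(24 + 3*(-36)) = (63 + 4356 - 3960)/(24 - 108) = 459/(-84) = 459*(-1/84) = -153/28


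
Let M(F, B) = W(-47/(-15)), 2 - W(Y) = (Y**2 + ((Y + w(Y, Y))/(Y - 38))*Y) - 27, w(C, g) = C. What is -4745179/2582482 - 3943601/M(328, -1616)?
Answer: -6114520457071187/30614770721 ≈ -1.9972e+5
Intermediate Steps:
W(Y) = 29 - Y**2 - 2*Y**2/(-38 + Y) (W(Y) = 2 - ((Y**2 + ((Y + Y)/(Y - 38))*Y) - 27) = 2 - ((Y**2 + ((2*Y)/(-38 + Y))*Y) - 27) = 2 - ((Y**2 + (2*Y/(-38 + Y))*Y) - 27) = 2 - ((Y**2 + 2*Y**2/(-38 + Y)) - 27) = 2 - (-27 + Y**2 + 2*Y**2/(-38 + Y)) = 2 + (27 - Y**2 - 2*Y**2/(-38 + Y)) = 29 - Y**2 - 2*Y**2/(-38 + Y))
M(F, B) = 2323538/117675 (M(F, B) = (-1102 - (-47/(-15))**3 + 29*(-47/(-15)) + 36*(-47/(-15))**2)/(-38 - 47/(-15)) = (-1102 - (-47*(-1/15))**3 + 29*(-47*(-1/15)) + 36*(-47*(-1/15))**2)/(-38 - 47*(-1/15)) = (-1102 - (47/15)**3 + 29*(47/15) + 36*(47/15)**2)/(-38 + 47/15) = (-1102 - 1*103823/3375 + 1363/15 + 36*(2209/225))/(-523/15) = -15*(-1102 - 103823/3375 + 1363/15 + 8836/25)/523 = -15/523*(-2323538/3375) = 2323538/117675)
-4745179/2582482 - 3943601/M(328, -1616) = -4745179/2582482 - 3943601/2323538/117675 = -4745179*1/2582482 - 3943601*117675/2323538 = -4745179/2582482 - 464063247675/2323538 = -6114520457071187/30614770721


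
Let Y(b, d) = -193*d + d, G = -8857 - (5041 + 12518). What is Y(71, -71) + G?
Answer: -12784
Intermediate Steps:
G = -26416 (G = -8857 - 1*17559 = -8857 - 17559 = -26416)
Y(b, d) = -192*d
Y(71, -71) + G = -192*(-71) - 26416 = 13632 - 26416 = -12784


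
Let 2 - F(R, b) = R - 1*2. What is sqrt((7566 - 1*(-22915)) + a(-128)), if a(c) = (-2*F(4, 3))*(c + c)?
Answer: sqrt(30481) ≈ 174.59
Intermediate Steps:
F(R, b) = 4 - R (F(R, b) = 2 - (R - 1*2) = 2 - (R - 2) = 2 - (-2 + R) = 2 + (2 - R) = 4 - R)
a(c) = 0 (a(c) = (-2*(4 - 1*4))*(c + c) = (-2*(4 - 4))*(2*c) = (-2*0)*(2*c) = 0*(2*c) = 0)
sqrt((7566 - 1*(-22915)) + a(-128)) = sqrt((7566 - 1*(-22915)) + 0) = sqrt((7566 + 22915) + 0) = sqrt(30481 + 0) = sqrt(30481)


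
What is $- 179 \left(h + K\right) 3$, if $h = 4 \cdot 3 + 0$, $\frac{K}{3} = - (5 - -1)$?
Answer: $3222$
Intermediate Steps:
$K = -18$ ($K = 3 \left(- (5 - -1)\right) = 3 \left(- (5 + 1)\right) = 3 \left(\left(-1\right) 6\right) = 3 \left(-6\right) = -18$)
$h = 12$ ($h = 12 + 0 = 12$)
$- 179 \left(h + K\right) 3 = - 179 \left(12 - 18\right) 3 = - 179 \left(\left(-6\right) 3\right) = \left(-179\right) \left(-18\right) = 3222$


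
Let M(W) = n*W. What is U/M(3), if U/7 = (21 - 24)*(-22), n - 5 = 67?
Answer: 77/36 ≈ 2.1389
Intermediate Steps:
n = 72 (n = 5 + 67 = 72)
U = 462 (U = 7*((21 - 24)*(-22)) = 7*(-3*(-22)) = 7*66 = 462)
M(W) = 72*W
U/M(3) = 462/((72*3)) = 462/216 = 462*(1/216) = 77/36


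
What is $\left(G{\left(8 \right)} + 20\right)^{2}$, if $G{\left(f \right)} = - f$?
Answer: $144$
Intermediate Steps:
$\left(G{\left(8 \right)} + 20\right)^{2} = \left(\left(-1\right) 8 + 20\right)^{2} = \left(-8 + 20\right)^{2} = 12^{2} = 144$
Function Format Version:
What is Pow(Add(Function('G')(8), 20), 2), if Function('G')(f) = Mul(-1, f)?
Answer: 144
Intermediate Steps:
Pow(Add(Function('G')(8), 20), 2) = Pow(Add(Mul(-1, 8), 20), 2) = Pow(Add(-8, 20), 2) = Pow(12, 2) = 144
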